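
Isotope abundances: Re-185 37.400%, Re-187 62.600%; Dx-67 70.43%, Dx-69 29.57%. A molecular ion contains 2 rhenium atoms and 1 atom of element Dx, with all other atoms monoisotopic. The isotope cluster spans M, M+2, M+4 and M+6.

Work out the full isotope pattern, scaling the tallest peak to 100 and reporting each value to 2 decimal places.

Rhenium pattern (n=2): 0.139876 : 0.468248 : 0.391876
Element Dx pattern (n=1): 0.7043 : 0.2957
Convolve the two distributions (both contribute in 2-u steps):
  M: 0.139876×0.7043 = 0.098515
  M+2: 0.139876×0.2957 + 0.468248×0.7043 = 0.371148
  M+4: 0.468248×0.2957 + 0.391876×0.7043 = 0.414459
  M+6: 0.391876×0.2957 = 0.115878
Scale to base peak (0.414459) = 100: 23.77 : 89.55 : 100.00 : 27.96

23.77 : 89.55 : 100.00 : 27.96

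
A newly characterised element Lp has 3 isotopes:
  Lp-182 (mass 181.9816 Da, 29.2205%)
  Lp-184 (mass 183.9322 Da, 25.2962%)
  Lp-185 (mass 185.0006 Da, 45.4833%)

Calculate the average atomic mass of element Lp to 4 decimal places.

183.8482 Da

Average mass = Σ (abundance × isotope mass) = 0.292205 × 181.9816 + 0.252962 × 183.9322 + 0.454833 × 185.0006
= 53.17593 + 46.52786 + 84.14438 = 183.84817 Da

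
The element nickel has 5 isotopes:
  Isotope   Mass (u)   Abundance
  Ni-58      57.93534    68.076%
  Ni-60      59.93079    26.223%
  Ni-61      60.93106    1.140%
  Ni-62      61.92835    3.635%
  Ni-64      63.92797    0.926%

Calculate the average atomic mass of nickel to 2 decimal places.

The abundance-weighted mean is 0.68076 × 57.93534 + 0.26223 × 59.93079 + 0.01140 × 60.93106 + 0.03635 × 61.92835 + 0.00926 × 63.92797
= 39.440062 + 15.715651 + 0.694614 + 2.251096 + 0.591973 = 58.693396 u

58.69 u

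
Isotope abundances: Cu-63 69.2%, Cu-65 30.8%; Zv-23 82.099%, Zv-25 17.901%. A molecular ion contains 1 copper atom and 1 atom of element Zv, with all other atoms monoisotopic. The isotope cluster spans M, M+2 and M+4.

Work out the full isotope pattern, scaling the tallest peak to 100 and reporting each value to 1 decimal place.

Copper pattern (n=1): 0.6920 : 0.3080
Element Zv pattern (n=1): 0.82099 : 0.17901
Convolve the two distributions (both contribute in 2-u steps):
  M: 0.6920×0.82099 = 0.568125
  M+2: 0.6920×0.17901 + 0.3080×0.82099 = 0.376740
  M+4: 0.3080×0.17901 = 0.055135
Scale to base peak (0.568125) = 100: 100.0 : 66.3 : 9.7

100.0 : 66.3 : 9.7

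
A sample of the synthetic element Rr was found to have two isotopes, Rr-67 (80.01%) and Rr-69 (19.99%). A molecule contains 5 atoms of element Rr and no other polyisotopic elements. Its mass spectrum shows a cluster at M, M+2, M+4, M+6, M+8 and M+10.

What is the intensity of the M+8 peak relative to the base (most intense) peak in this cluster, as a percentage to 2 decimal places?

1.56%

(0.8001 + 0.1999)^5 gives M 0.3279, M+2 0.4096, M+4 0.2047, M+6 0.0511, M+8 0.0064, M+10 0.0003; the largest is M+2.
P(M+2) = C(5,1) × 0.8001^4 × 0.1999^1 = 5 × 0.40980484 × 0.1999 = 0.409600 (base)
P(M+8) = C(5,4) × 0.8001^1 × 0.1999^4 = 5 × 0.8001 × 0.0015968 = 0.006388
Relative intensity = 0.006388 / 0.409600 × 100 = 1.56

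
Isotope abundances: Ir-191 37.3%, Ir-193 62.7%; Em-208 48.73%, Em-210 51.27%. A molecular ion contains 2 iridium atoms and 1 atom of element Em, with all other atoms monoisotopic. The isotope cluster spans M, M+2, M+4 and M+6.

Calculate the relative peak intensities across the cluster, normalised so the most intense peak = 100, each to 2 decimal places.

15.72 : 69.37 : 100.00 : 46.72

Iridium pattern (n=2): 0.139129 : 0.467742 : 0.393129
Element Em pattern (n=1): 0.4873 : 0.5127
Convolve the two distributions (both contribute in 2-u steps):
  M: 0.139129×0.4873 = 0.067798
  M+2: 0.139129×0.5127 + 0.467742×0.4873 = 0.299262
  M+4: 0.467742×0.5127 + 0.393129×0.4873 = 0.431383
  M+6: 0.393129×0.5127 = 0.201557
Scale to base peak (0.431383) = 100: 15.72 : 69.37 : 100.00 : 46.72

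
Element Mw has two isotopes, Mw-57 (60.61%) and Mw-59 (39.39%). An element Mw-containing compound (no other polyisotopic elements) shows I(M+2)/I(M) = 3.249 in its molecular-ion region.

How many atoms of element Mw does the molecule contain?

5

For n independent Mw atoms, I(M+2)/I(M) = n · (abundance Mw-59) / (abundance Mw-57) = n · 0.3939/0.6061.
n = 3.249 × 0.6061/0.3939 = 5.00 ≈ 5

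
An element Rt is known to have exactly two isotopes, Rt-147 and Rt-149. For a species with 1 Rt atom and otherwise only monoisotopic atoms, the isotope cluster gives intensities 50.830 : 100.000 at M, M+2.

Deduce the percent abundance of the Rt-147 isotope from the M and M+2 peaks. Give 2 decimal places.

33.70%

If p is the fraction of Rt that is Rt-147, then I(M+2)/I(M) = [C(1,1)·p^0·(1−p)] / p^1 = 1·(1−p)/p = 100.000/50.830 = 1.9673
(1−p)/p = 1.9673/1 = 1.9673  ⇒  p = 1/(1 + 1.9673) = 0.3370
Rt-147: 33.70%, Rt-149: 66.30%.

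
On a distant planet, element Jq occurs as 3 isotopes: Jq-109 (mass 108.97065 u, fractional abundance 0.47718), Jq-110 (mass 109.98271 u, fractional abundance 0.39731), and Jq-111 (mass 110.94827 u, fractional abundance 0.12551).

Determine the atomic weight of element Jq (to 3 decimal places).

109.621 u

Ar = Σ fᵢ·mᵢ = 0.47718 × 108.97065 + 0.39731 × 109.98271 + 0.12551 × 110.94827
= 51.998615 + 43.697231 + 13.925117 = 109.620963 u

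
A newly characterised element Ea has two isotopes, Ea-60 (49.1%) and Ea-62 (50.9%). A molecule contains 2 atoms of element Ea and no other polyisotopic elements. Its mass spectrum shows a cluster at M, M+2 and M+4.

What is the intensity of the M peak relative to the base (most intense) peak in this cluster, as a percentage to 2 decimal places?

48.23%

(0.491 + 0.509)^2 gives M 0.2411, M+2 0.4998, M+4 0.2591; the largest is M+2.
P(M+2) = C(2,1) × 0.491^1 × 0.509^1 = 2 × 0.4910 × 0.5090 = 0.499838 (base)
P(M) = C(2,0) × 0.491^2 × 0.509^0 = 1 × 0.241081 × 1.0000 = 0.241081
Relative intensity = 0.241081 / 0.499838 × 100 = 48.23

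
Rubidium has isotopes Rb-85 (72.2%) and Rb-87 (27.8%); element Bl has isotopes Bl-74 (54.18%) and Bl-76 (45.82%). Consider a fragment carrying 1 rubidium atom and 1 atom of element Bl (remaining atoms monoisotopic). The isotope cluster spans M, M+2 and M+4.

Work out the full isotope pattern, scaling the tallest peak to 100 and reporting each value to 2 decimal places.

Rubidium pattern (n=1): 0.7220 : 0.2780
Element Bl pattern (n=1): 0.5418 : 0.4582
Convolve the two distributions (both contribute in 2-u steps):
  M: 0.7220×0.5418 = 0.391180
  M+2: 0.7220×0.4582 + 0.2780×0.5418 = 0.481441
  M+4: 0.2780×0.4582 = 0.127380
Scale to base peak (0.481441) = 100: 81.25 : 100.00 : 26.46

81.25 : 100.00 : 26.46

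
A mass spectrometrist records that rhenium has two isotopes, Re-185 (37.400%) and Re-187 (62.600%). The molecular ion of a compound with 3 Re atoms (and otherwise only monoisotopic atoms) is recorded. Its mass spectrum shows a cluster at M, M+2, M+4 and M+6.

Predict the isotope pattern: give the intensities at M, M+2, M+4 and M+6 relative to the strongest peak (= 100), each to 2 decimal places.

The 3 Re atoms are independent, so intensities follow the terms of (0.37400 + 0.62600)^3.
P(M) = 0.37400^3 = 0.052314
P(M+2) = 3 × 0.37400^2 × 0.62600^1 = 0.262687
P(M+4) = 3 × 0.37400^1 × 0.62600^2 = 0.439685
P(M+6) = 0.62600^3 = 0.245314
The M+4 peak is largest (0.439685); scaling to 100 gives 11.90 : 59.74 : 100.00 : 55.79.

11.90 : 59.74 : 100.00 : 55.79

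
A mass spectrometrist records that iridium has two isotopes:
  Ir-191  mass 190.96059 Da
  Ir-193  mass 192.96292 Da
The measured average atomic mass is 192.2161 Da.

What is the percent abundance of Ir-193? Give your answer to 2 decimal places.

62.70%

Let x be the fractional abundance of Ir-191; then Ir-193 has abundance 1 − x.
190.96059·x + 192.96292·(1 − x) = 192.2161
(190.96059 − 192.96292)·x = 192.2161 − 192.96292
x = -0.74682 / -2.00233 = 0.37298 → 37.30% Ir-191, 62.70% Ir-193.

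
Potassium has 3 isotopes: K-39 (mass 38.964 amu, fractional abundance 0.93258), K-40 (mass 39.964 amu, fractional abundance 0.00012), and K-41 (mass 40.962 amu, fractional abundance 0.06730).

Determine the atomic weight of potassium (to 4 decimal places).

Average mass = Σ (abundance × isotope mass) = 0.93258 × 38.964 + 0.00012 × 39.964 + 0.06730 × 40.962
= 36.33705 + 0.00480 + 2.75674 = 39.09859 amu

39.0986 amu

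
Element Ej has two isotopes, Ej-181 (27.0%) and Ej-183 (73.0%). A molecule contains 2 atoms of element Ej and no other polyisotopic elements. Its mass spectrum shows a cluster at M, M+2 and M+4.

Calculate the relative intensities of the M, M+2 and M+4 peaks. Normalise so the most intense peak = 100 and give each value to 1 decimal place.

The 2 Ej atoms are independent, so intensities follow the terms of (0.270 + 0.730)^2.
P(M) = 0.270^2 = 0.072900
P(M+2) = 2 × 0.270^1 × 0.730^1 = 0.394200
P(M+4) = 0.730^2 = 0.532900
The M+4 peak is largest (0.532900); scaling to 100 gives 13.7 : 74.0 : 100.0.

13.7 : 74.0 : 100.0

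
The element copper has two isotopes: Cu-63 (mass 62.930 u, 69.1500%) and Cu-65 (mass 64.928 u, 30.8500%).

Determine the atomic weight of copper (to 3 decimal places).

Weight each isotope mass by its fractional abundance: 0.691500 × 62.930 + 0.308500 × 64.928
= 43.5161 + 20.0303 = 63.5464 u

63.546 u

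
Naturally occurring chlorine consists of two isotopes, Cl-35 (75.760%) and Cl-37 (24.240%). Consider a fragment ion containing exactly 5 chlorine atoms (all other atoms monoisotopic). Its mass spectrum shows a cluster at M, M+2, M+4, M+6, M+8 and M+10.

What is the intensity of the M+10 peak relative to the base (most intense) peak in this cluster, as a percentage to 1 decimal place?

0.2%

Term probabilities: M 0.2496, M+2 0.3993, M+4 0.2555, M+6 0.0817, M+8 0.0131, M+10 0.0008. Base peak = M+2.
P(M+2) = C(5,1) × 0.75760^4 × 0.24240^1 = 5 × 0.32942751 × 0.2424 = 0.399266 (base)
P(M+10) = C(5,5) × 0.75760^0 × 0.24240^5 = 1 × 1.0000 × 0.00083688 = 0.000837
Relative intensity = 0.000837 / 0.399266 × 100 = 0.2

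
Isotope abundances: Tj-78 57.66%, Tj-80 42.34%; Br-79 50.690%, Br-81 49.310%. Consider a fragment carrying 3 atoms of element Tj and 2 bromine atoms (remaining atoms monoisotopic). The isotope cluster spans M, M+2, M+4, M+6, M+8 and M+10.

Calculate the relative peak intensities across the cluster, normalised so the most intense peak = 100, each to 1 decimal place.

Element Tj pattern (n=3): 0.1917008 : 0.42230029 : 0.31009703 : 0.07590188
Bromine pattern (n=2): 0.25694761 : 0.49990478 : 0.24314761
Convolve the two distributions (both contribute in 2-u steps):
  M: 0.1917008×0.25694761 = 0.049257
  M+2: 0.1917008×0.49990478 + 0.42230029×0.25694761 = 0.204341
  M+4: 0.1917008×0.24314761 + 0.42230029×0.49990478 + 0.31009703×0.25694761 = 0.337400
  M+6: 0.42230029×0.24314761 + 0.31009703×0.49990478 + 0.07590188×0.25694761 = 0.277203
  M+8: 0.31009703×0.24314761 + 0.07590188×0.49990478 = 0.113343
  M+10: 0.07590188×0.24314761 = 0.018455
Scale to base peak (0.337400) = 100: 14.6 : 60.6 : 100.0 : 82.2 : 33.6 : 5.5

14.6 : 60.6 : 100.0 : 82.2 : 33.6 : 5.5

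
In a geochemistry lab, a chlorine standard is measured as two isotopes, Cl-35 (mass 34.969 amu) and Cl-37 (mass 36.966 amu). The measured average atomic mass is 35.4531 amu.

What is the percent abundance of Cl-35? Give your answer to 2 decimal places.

Writing the weighted mean with unknown fraction x of Cl-35:
34.969·x + 36.966·(1 − x) = 35.4531
(34.969 − 36.966)·x = 35.4531 − 36.966
x = -1.5129 / -1.997 = 0.75759 → 75.76% Cl-35, 24.24% Cl-37.

75.76%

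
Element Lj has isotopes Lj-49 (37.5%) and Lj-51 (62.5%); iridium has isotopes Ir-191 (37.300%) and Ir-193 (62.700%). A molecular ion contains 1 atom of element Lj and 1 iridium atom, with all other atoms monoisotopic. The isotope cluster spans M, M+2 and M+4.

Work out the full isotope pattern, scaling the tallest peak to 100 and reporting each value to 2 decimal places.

Element Lj pattern (n=1): 0.3750 : 0.6250
Iridium pattern (n=1): 0.3730 : 0.6270
Convolve the two distributions (both contribute in 2-u steps):
  M: 0.3750×0.3730 = 0.139875
  M+2: 0.3750×0.6270 + 0.6250×0.3730 = 0.468250
  M+4: 0.6250×0.6270 = 0.391875
Scale to base peak (0.468250) = 100: 29.87 : 100.00 : 83.69

29.87 : 100.00 : 83.69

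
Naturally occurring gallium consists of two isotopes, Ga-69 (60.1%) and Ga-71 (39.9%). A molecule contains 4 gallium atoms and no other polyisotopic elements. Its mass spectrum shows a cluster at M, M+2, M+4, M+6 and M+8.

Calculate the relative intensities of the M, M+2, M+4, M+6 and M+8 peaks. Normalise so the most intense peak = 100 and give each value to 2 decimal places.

37.66 : 100.00 : 99.58 : 44.08 : 7.32

Expanding (0.601 + 0.399)^4:
P(M) = 0.601^4 = 0.130466
P(M+2) = 4 × 0.601^3 × 0.399^1 = 0.346463
P(M+4) = 6 × 0.601^2 × 0.399^2 = 0.345021
P(M+6) = 4 × 0.601^1 × 0.399^3 = 0.152705
P(M+8) = 0.399^4 = 0.025345
The M+2 peak is largest (0.346463); scaling to 100 gives 37.66 : 100.00 : 99.58 : 44.08 : 7.32.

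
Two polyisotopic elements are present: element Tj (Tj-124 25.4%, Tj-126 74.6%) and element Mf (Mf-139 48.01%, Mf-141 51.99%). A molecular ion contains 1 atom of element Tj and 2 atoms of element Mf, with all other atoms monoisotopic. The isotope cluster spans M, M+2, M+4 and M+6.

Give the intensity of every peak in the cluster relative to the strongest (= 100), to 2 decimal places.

13.27 : 67.73 : 100.00 : 45.72

Element Tj pattern (n=1): 0.2540 : 0.7460
Element Mf pattern (n=2): 0.23049601 : 0.49920798 : 0.27029601
Convolve the two distributions (both contribute in 2-u steps):
  M: 0.2540×0.23049601 = 0.058546
  M+2: 0.2540×0.49920798 + 0.7460×0.23049601 = 0.298749
  M+4: 0.2540×0.27029601 + 0.7460×0.49920798 = 0.441064
  M+6: 0.7460×0.27029601 = 0.201641
Scale to base peak (0.441064) = 100: 13.27 : 67.73 : 100.00 : 45.72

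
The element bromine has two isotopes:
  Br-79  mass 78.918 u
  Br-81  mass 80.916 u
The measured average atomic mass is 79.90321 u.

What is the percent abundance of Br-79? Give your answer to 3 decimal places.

50.690%

With x = fraction of Br-79 (so Br-81 is 1 − x):
78.918·x + 80.916·(1 − x) = 79.90321
(78.918 − 80.916)·x = 79.90321 − 80.916
x = -1.01279 / -1.998 = 0.50690 → 50.690% Br-79, 49.310% Br-81.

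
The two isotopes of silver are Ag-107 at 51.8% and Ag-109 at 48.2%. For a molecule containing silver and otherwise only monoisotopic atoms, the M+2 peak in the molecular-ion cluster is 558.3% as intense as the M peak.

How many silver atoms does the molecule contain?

6

The M+2/M ratio from n Ag atoms is n · q/p = n · 0.482/0.518.
n = 5.583 × 0.518/0.482 = 6.00 ≈ 6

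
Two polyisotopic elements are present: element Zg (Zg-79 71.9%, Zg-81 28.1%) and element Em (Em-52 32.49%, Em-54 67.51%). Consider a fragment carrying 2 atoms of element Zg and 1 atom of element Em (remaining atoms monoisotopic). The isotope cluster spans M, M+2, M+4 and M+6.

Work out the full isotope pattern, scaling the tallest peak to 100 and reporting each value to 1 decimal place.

Element Zg pattern (n=2): 0.516961 : 0.404078 : 0.078961
Element Em pattern (n=1): 0.3249 : 0.6751
Convolve the two distributions (both contribute in 2-u steps):
  M: 0.516961×0.3249 = 0.167961
  M+2: 0.516961×0.6751 + 0.404078×0.3249 = 0.480285
  M+4: 0.404078×0.6751 + 0.078961×0.3249 = 0.298447
  M+6: 0.078961×0.6751 = 0.053307
Scale to base peak (0.480285) = 100: 35.0 : 100.0 : 62.1 : 11.1

35.0 : 100.0 : 62.1 : 11.1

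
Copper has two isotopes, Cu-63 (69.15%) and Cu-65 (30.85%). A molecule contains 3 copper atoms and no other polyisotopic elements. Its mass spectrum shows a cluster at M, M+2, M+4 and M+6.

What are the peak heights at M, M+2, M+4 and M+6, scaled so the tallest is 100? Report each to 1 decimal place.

Each Cu atom is independently Cu-63 (p = 0.6915) or Cu-65 (q = 0.3085); the cluster is the binomial expansion (p + q)^3.
P(M) = 0.6915^3 = 0.330656
P(M+2) = 3 × 0.6915^2 × 0.3085^1 = 0.442548
P(M+4) = 3 × 0.6915^1 × 0.3085^2 = 0.197435
P(M+6) = 0.3085^3 = 0.029361
The M+2 peak is largest (0.442548); scaling to 100 gives 74.7 : 100.0 : 44.6 : 6.6.

74.7 : 100.0 : 44.6 : 6.6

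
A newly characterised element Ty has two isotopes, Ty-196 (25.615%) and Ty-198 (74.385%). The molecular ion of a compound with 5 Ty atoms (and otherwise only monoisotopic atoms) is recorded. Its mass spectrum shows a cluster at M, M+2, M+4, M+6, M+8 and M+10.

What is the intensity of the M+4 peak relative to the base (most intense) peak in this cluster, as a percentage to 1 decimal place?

23.7%

Term probabilities: M 0.0011, M+2 0.0160, M+4 0.0930, M+6 0.2701, M+8 0.3921, M+10 0.2277. Base peak = M+8.
P(M+8) = C(5,4) × 0.25615^1 × 0.74385^4 = 5 × 0.25615 × 0.30615508 = 0.392108 (base)
P(M+4) = C(5,2) × 0.25615^3 × 0.74385^2 = 10 × 0.01680672 × 0.55331282 = 0.092994
Relative intensity = 0.092994 / 0.392108 × 100 = 23.7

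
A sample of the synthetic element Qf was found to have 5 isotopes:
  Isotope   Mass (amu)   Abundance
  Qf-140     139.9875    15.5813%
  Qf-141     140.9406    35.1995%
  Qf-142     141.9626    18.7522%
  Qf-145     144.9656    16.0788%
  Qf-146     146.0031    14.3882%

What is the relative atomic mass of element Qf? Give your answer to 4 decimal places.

Weight each isotope mass by its fractional abundance: 0.155813 × 139.9875 + 0.351995 × 140.9406 + 0.187522 × 141.9626 + 0.160788 × 144.9656 + 0.143882 × 146.0031
= 21.81187 + 49.61039 + 26.62111 + 23.30873 + 21.00722 = 142.35932 amu

142.3593 amu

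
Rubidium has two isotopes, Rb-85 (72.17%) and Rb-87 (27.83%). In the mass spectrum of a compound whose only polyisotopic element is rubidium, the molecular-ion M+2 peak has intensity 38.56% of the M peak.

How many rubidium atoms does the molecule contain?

1

For n independent Rb atoms, I(M+2)/I(M) = n · (abundance Rb-87) / (abundance Rb-85) = n · 0.2783/0.7217.
n = 0.3856 × 0.7217/0.2783 = 1.00 ≈ 1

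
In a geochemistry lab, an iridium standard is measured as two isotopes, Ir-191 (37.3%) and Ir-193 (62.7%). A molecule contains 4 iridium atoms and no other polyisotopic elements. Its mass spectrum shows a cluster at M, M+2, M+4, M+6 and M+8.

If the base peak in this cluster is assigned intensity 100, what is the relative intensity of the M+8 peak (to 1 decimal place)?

42.0

Term probabilities: M 0.0194, M+2 0.1302, M+4 0.3282, M+6 0.3678, M+8 0.1546. Base peak = M+6.
P(M+6) = C(4,3) × 0.373^1 × 0.627^3 = 4 × 0.3730 × 0.24649188 = 0.367766 (base)
P(M+8) = C(4,4) × 0.373^0 × 0.627^4 = 1 × 1.0000 × 0.15455041 = 0.154550
Relative intensity = 0.154550 / 0.367766 × 100 = 42.0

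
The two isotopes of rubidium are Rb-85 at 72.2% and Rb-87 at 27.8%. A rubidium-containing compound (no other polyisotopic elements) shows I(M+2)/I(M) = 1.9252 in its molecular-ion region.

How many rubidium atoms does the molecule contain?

5

The M+2/M ratio from n Rb atoms is n · q/p = n · 0.278/0.722.
n = 1.9252 × 0.722/0.278 = 5.00 ≈ 5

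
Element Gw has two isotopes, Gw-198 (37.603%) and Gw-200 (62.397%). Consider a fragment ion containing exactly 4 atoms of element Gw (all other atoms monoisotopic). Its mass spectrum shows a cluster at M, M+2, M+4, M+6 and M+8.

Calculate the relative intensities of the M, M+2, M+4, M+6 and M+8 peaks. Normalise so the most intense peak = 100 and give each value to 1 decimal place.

5.5 : 36.3 : 90.4 : 100.0 : 41.5

The 4 Gw atoms are independent, so intensities follow the terms of (0.37603 + 0.62397)^4.
P(M) = 0.37603^4 = 0.019994
P(M+2) = 4 × 0.37603^3 × 0.62397^1 = 0.132706
P(M+4) = 6 × 0.37603^2 × 0.62397^2 = 0.330311
P(M+6) = 4 × 0.37603^1 × 0.62397^3 = 0.365404
P(M+8) = 0.62397^4 = 0.151585
The M+6 peak is largest (0.365404); scaling to 100 gives 5.5 : 36.3 : 90.4 : 100.0 : 41.5.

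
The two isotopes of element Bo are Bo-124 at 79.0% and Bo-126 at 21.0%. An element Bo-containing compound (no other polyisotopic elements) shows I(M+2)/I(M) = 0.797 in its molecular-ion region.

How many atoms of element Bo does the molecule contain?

3

The M+2/M ratio from n Bo atoms is n · q/p = n · 0.210/0.790.
n = 0.797 × 0.790/0.210 = 3.00 ≈ 3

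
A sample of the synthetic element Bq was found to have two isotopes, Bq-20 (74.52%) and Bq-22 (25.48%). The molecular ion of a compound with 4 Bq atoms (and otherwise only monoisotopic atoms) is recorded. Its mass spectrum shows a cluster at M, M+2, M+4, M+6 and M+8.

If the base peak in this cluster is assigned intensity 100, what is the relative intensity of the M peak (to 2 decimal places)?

Binomial terms of (0.7452 + 0.2548)^4: M 0.3084, M+2 0.4218, M+4 0.2163, M+6 0.0493, M+8 0.0042 → M+2 is the base peak.
P(M+2) = C(4,1) × 0.7452^3 × 0.2548^1 = 4 × 0.41382673 × 0.2548 = 0.421772 (base)
P(M) = C(4,0) × 0.7452^4 × 0.2548^0 = 1 × 0.30838368 × 1.0000 = 0.308384
Relative intensity = 0.308384 / 0.421772 × 100 = 73.12

73.12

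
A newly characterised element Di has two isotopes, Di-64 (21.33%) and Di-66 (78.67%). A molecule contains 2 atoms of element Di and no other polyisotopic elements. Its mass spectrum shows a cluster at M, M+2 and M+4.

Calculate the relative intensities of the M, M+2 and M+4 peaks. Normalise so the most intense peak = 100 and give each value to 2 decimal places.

Each Di atom is independently Di-64 (p = 0.2133) or Di-66 (q = 0.7867); the cluster is the binomial expansion (p + q)^2.
P(M) = 0.2133^2 = 0.045497
P(M+2) = 2 × 0.2133^1 × 0.7867^1 = 0.335606
P(M+4) = 0.7867^2 = 0.618897
The M+4 peak is largest (0.618897); scaling to 100 gives 7.35 : 54.23 : 100.00.

7.35 : 54.23 : 100.00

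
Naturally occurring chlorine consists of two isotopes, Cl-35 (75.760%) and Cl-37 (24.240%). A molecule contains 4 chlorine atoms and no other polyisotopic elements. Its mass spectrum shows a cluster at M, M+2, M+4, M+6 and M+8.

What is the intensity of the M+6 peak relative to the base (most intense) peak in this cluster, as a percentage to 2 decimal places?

10.24%

Term probabilities: M 0.3294, M+2 0.4216, M+4 0.2023, M+6 0.0432, M+8 0.0035. Base peak = M+2.
P(M+2) = C(4,1) × 0.75760^3 × 0.24240^1 = 4 × 0.4348304 × 0.2424 = 0.421612 (base)
P(M+6) = C(4,3) × 0.75760^1 × 0.24240^3 = 4 × 0.7576 × 0.01424288 = 0.043162
Relative intensity = 0.043162 / 0.421612 × 100 = 10.24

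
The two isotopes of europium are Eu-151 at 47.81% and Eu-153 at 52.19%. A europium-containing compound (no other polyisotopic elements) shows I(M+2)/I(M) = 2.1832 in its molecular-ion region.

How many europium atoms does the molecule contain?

For n independent Eu atoms, I(M+2)/I(M) = n · (abundance Eu-153) / (abundance Eu-151) = n · 0.5219/0.4781.
n = 2.1832 × 0.4781/0.5219 = 2.00 ≈ 2

2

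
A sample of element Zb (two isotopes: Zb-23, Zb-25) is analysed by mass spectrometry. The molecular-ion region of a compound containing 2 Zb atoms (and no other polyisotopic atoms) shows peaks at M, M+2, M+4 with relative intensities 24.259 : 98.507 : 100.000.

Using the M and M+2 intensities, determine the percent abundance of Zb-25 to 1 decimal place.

Write p for the Zb-23 fraction. I(M+2)/I(M) = [C(2,1)·p^1·(1−p)] / p^2 = 2·(1−p)/p = 98.507/24.259 = 4.0606
(1−p)/p = 4.0606/2 = 2.0303  ⇒  p = 1/(1 + 2.0303) = 0.3300
Zb-23: 33.0%, Zb-25: 67.0%.

67.0%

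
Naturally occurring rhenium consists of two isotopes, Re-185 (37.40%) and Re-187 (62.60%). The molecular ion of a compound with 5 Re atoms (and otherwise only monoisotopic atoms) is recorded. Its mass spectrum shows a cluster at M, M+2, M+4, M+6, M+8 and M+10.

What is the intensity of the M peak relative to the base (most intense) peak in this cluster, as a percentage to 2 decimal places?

Term probabilities: M 0.0073, M+2 0.0612, M+4 0.2050, M+6 0.3431, M+8 0.2872, M+10 0.0961. Base peak = M+6.
P(M+6) = C(5,3) × 0.3740^2 × 0.6260^3 = 10 × 0.139876 × 0.24531438 = 0.343136 (base)
P(M) = C(5,0) × 0.3740^5 × 0.6260^0 = 1 × 0.00731742 × 1.0000 = 0.007317
Relative intensity = 0.007317 / 0.343136 × 100 = 2.13

2.13%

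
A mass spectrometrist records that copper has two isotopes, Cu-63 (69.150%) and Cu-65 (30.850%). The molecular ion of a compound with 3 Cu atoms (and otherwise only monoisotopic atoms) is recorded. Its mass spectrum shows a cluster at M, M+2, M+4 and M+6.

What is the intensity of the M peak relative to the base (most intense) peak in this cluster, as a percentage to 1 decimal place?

Term probabilities: M 0.3307, M+2 0.4425, M+4 0.1974, M+6 0.0294. Base peak = M+2.
P(M+2) = C(3,1) × 0.69150^2 × 0.30850^1 = 3 × 0.47817225 × 0.3085 = 0.442548 (base)
P(M) = C(3,0) × 0.69150^3 × 0.30850^0 = 1 × 0.33065611 × 1.0000 = 0.330656
Relative intensity = 0.330656 / 0.442548 × 100 = 74.7

74.7%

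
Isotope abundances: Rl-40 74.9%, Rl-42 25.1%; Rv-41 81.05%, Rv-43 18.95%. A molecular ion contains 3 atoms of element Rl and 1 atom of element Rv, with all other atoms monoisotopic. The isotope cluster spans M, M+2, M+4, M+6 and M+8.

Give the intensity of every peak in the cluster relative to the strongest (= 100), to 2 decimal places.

80.70 : 100.00 : 46.16 : 9.39 : 0.71

Element Rl pattern (n=3): 0.42018975 : 0.42243375 : 0.14156325 : 0.01581325
Element Rv pattern (n=1): 0.8105 : 0.1895
Convolve the two distributions (both contribute in 2-u steps):
  M: 0.42018975×0.8105 = 0.340564
  M+2: 0.42018975×0.1895 + 0.42243375×0.8105 = 0.422009
  M+4: 0.42243375×0.1895 + 0.14156325×0.8105 = 0.194788
  M+6: 0.14156325×0.1895 + 0.01581325×0.8105 = 0.039643
  M+8: 0.01581325×0.1895 = 0.002997
Scale to base peak (0.422009) = 100: 80.70 : 100.00 : 46.16 : 9.39 : 0.71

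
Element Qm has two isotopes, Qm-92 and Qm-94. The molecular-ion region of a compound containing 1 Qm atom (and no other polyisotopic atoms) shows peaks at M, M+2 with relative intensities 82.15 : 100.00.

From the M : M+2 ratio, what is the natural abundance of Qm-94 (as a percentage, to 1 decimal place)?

Write p for the Qm-92 fraction. I(M+2)/I(M) = [C(1,1)·p^0·(1−p)] / p^1 = 1·(1−p)/p = 100.00/82.15 = 1.2173
(1−p)/p = 1.2173/1 = 1.2173  ⇒  p = 1/(1 + 1.2173) = 0.4510
Qm-92: 45.1%, Qm-94: 54.9%.

54.9%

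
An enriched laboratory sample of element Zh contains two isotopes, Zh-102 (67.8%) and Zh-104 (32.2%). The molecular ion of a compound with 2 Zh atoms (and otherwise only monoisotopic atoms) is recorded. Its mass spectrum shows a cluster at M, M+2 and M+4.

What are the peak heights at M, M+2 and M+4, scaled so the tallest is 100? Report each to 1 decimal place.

Each Zh atom is independently Zh-102 (p = 0.678) or Zh-104 (q = 0.322); the cluster is the binomial expansion (p + q)^2.
P(M) = 0.678^2 = 0.459684
P(M+2) = 2 × 0.678^1 × 0.322^1 = 0.436632
P(M+4) = 0.322^2 = 0.103684
The M peak is largest (0.459684); scaling to 100 gives 100.0 : 95.0 : 22.6.

100.0 : 95.0 : 22.6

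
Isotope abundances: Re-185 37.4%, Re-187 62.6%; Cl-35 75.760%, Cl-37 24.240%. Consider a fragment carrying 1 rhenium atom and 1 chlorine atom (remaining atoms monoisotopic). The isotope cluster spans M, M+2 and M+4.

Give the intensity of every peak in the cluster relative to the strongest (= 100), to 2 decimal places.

Rhenium pattern (n=1): 0.3740 : 0.6260
Chlorine pattern (n=1): 0.7576 : 0.2424
Convolve the two distributions (both contribute in 2-u steps):
  M: 0.3740×0.7576 = 0.283342
  M+2: 0.3740×0.2424 + 0.6260×0.7576 = 0.564915
  M+4: 0.6260×0.2424 = 0.151742
Scale to base peak (0.564915) = 100: 50.16 : 100.00 : 26.86

50.16 : 100.00 : 26.86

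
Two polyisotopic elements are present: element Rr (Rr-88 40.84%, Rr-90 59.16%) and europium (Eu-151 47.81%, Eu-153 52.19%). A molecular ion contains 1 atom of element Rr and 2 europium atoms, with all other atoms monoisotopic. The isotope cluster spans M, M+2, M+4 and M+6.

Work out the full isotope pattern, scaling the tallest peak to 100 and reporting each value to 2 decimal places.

22.97 : 83.41 : 100.00 : 39.64

Element Rr pattern (n=1): 0.4084 : 0.5916
Europium pattern (n=2): 0.22857961 : 0.49904078 : 0.27237961
Convolve the two distributions (both contribute in 2-u steps):
  M: 0.4084×0.22857961 = 0.093352
  M+2: 0.4084×0.49904078 + 0.5916×0.22857961 = 0.339036
  M+4: 0.4084×0.27237961 + 0.5916×0.49904078 = 0.406472
  M+6: 0.5916×0.27237961 = 0.161140
Scale to base peak (0.406472) = 100: 22.97 : 83.41 : 100.00 : 39.64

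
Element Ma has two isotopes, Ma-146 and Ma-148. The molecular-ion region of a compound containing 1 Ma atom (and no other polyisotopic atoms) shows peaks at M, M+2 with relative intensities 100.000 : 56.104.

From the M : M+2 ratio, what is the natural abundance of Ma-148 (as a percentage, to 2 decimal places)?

If p is the fraction of Ma that is Ma-146, then I(M+2)/I(M) = [C(1,1)·p^0·(1−p)] / p^1 = 1·(1−p)/p = 56.104/100.000 = 0.5610
(1−p)/p = 0.5610/1 = 0.5610  ⇒  p = 1/(1 + 0.5610) = 0.6406
Ma-146: 64.06%, Ma-148: 35.94%.

35.94%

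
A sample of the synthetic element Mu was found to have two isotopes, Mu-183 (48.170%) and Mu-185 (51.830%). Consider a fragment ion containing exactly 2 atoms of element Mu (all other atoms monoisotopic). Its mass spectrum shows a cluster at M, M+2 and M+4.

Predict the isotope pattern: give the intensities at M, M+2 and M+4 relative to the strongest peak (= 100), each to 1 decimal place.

46.5 : 100.0 : 53.8

The 2 Mu atoms are independent, so intensities follow the terms of (0.48170 + 0.51830)^2.
P(M) = 0.48170^2 = 0.232035
P(M+2) = 2 × 0.48170^1 × 0.51830^1 = 0.499330
P(M+4) = 0.51830^2 = 0.268635
The M+2 peak is largest (0.499330); scaling to 100 gives 46.5 : 100.0 : 53.8.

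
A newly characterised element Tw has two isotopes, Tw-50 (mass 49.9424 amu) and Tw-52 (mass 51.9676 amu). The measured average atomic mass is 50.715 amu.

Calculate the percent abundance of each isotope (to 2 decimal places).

Tw-50: 61.85%, Tw-52: 38.15%

Writing the weighted mean with unknown fraction x of Tw-50:
49.9424·x + 51.9676·(1 − x) = 50.715
(49.9424 − 51.9676)·x = 50.715 − 51.9676
x = -1.2526 / -2.0252 = 0.61851 → 61.85% Tw-50, 38.15% Tw-52.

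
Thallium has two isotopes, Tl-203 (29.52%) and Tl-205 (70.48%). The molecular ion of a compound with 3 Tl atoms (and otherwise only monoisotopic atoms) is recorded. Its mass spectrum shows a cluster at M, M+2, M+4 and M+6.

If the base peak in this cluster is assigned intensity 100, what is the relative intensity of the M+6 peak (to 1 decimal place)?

79.6

Term probabilities: M 0.0257, M+2 0.1843, M+4 0.4399, M+6 0.3501. Base peak = M+4.
P(M+4) = C(3,2) × 0.2952^1 × 0.7048^2 = 3 × 0.2952 × 0.49674304 = 0.439916 (base)
P(M+6) = C(3,3) × 0.2952^0 × 0.7048^3 = 1 × 1.0000 × 0.35010449 = 0.350104
Relative intensity = 0.350104 / 0.439916 × 100 = 79.6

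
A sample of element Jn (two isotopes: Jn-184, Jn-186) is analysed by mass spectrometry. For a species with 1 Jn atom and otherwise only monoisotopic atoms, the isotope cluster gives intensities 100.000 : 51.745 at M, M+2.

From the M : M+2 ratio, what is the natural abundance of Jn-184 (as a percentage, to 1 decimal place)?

If p is the fraction of Jn that is Jn-184, then I(M+2)/I(M) = [C(1,1)·p^0·(1−p)] / p^1 = 1·(1−p)/p = 51.745/100.000 = 0.5174
(1−p)/p = 0.5174/1 = 0.5174  ⇒  p = 1/(1 + 0.5174) = 0.6590
Jn-184: 65.9%, Jn-186: 34.1%.

65.9%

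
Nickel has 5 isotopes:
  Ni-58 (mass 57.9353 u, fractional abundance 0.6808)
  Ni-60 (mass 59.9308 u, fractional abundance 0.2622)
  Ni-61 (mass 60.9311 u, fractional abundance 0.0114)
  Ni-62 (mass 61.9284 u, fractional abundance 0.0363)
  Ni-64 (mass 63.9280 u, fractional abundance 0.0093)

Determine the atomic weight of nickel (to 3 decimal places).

Ar = Σ fᵢ·mᵢ = 0.6808 × 57.9353 + 0.2622 × 59.9308 + 0.0114 × 60.9311 + 0.0363 × 61.9284 + 0.0093 × 63.9280
= 39.44235 + 15.71386 + 0.69461 + 2.24800 + 0.59453 = 58.69335 u

58.693 u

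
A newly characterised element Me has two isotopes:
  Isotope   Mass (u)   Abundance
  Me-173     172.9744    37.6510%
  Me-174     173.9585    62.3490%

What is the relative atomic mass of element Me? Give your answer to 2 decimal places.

The abundance-weighted mean is 0.376510 × 172.9744 + 0.623490 × 173.9585
= 65.12659 + 108.46139 = 173.58798 u

173.59 u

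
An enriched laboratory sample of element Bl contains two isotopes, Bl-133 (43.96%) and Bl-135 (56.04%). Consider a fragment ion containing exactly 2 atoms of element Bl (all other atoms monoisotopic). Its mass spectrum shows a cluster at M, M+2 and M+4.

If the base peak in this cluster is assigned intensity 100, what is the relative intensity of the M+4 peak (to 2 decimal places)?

63.74

(0.4396 + 0.5604)^2 gives M 0.1932, M+2 0.4927, M+4 0.3140; the largest is M+2.
P(M+2) = C(2,1) × 0.4396^1 × 0.5604^1 = 2 × 0.4396 × 0.5604 = 0.492704 (base)
P(M+4) = C(2,2) × 0.4396^0 × 0.5604^2 = 1 × 1.0000 × 0.31404816 = 0.314048
Relative intensity = 0.314048 / 0.492704 × 100 = 63.74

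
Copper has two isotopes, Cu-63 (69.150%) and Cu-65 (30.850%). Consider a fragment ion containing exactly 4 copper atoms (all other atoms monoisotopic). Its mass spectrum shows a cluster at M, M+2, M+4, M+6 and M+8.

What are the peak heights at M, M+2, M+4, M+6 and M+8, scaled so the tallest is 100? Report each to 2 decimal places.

Expanding (0.69150 + 0.30850)^4:
P(M) = 0.69150^4 = 0.228649
P(M+2) = 4 × 0.69150^3 × 0.30850^1 = 0.408030
P(M+4) = 6 × 0.69150^2 × 0.30850^2 = 0.273052
P(M+6) = 4 × 0.69150^1 × 0.30850^3 = 0.081212
P(M+8) = 0.30850^4 = 0.009058
The M+2 peak is largest (0.408030); scaling to 100 gives 56.04 : 100.00 : 66.92 : 19.90 : 2.22.

56.04 : 100.00 : 66.92 : 19.90 : 2.22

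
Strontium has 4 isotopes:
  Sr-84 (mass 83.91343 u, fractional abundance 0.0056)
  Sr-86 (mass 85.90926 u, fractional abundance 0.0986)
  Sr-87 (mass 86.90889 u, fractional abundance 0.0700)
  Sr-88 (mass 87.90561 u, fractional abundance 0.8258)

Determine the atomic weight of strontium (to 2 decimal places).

87.62 u

Ar = Σ fᵢ·mᵢ = 0.0056 × 83.91343 + 0.0986 × 85.90926 + 0.0700 × 86.90889 + 0.8258 × 87.90561
= 0.469915 + 8.470653 + 6.083622 + 72.592453 = 87.616643 u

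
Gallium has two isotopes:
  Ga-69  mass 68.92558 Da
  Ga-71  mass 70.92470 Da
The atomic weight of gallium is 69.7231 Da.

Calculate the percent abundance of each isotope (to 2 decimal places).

Ga-69: 60.11%, Ga-71: 39.89%

Writing the weighted mean with unknown fraction x of Ga-69:
68.92558·x + 70.92470·(1 − x) = 69.7231
(68.92558 − 70.92470)·x = 69.7231 − 70.92470
x = -1.20160 / -1.99912 = 0.60106 → 60.11% Ga-69, 39.89% Ga-71.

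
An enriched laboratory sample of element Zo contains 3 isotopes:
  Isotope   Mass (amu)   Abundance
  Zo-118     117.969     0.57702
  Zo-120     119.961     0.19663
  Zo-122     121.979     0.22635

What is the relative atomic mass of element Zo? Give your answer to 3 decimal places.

Weight each isotope mass by its fractional abundance: 0.57702 × 117.969 + 0.19663 × 119.961 + 0.22635 × 121.979
= 68.0705 + 23.5879 + 27.6099 = 119.2683 amu

119.268 amu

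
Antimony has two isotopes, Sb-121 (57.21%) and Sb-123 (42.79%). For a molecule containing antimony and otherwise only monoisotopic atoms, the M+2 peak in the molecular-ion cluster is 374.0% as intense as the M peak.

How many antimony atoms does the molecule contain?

5

For n independent Sb atoms, I(M+2)/I(M) = n · (abundance Sb-123) / (abundance Sb-121) = n · 0.4279/0.5721.
n = 3.740 × 0.5721/0.4279 = 5.00 ≈ 5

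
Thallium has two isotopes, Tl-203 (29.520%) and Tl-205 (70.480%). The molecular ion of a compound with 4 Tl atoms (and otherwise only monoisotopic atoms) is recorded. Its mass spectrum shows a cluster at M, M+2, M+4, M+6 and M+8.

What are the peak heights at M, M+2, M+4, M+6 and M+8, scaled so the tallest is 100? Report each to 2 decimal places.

1.84 : 17.54 : 62.83 : 100.00 : 59.69

Each Tl atom is independently Tl-203 (p = 0.29520) or Tl-205 (q = 0.70480); the cluster is the binomial expansion (p + q)^4.
P(M) = 0.29520^4 = 0.007594
P(M+2) = 4 × 0.29520^3 × 0.70480^1 = 0.072523
P(M+4) = 6 × 0.29520^2 × 0.70480^2 = 0.259726
P(M+6) = 4 × 0.29520^1 × 0.70480^3 = 0.413403
P(M+8) = 0.70480^4 = 0.246754
The M+6 peak is largest (0.413403); scaling to 100 gives 1.84 : 17.54 : 62.83 : 100.00 : 59.69.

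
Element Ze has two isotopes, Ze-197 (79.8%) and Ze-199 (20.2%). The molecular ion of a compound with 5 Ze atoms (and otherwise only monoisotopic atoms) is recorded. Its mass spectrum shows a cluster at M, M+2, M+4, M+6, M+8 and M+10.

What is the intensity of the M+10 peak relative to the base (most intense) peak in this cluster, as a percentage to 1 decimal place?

Binomial terms of (0.798 + 0.202)^5: M 0.3236, M+2 0.4096, M+4 0.2074, M+6 0.0525, M+8 0.0066, M+10 0.0003 → M+2 is the base peak.
P(M+2) = C(5,1) × 0.798^4 × 0.202^1 = 5 × 0.40551933 × 0.2020 = 0.409575 (base)
P(M+10) = C(5,5) × 0.798^0 × 0.202^5 = 1 × 1.0000 × 0.00033632 = 0.000336
Relative intensity = 0.000336 / 0.409575 × 100 = 0.1

0.1%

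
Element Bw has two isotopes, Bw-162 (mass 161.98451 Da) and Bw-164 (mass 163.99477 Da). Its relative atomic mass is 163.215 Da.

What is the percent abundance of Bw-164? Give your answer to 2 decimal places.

61.21%

Let x be the fractional abundance of Bw-162; then Bw-164 has abundance 1 − x.
161.98451·x + 163.99477·(1 − x) = 163.215
(161.98451 − 163.99477)·x = 163.215 − 163.99477
x = -0.77977 / -2.01026 = 0.38790 → 38.79% Bw-162, 61.21% Bw-164.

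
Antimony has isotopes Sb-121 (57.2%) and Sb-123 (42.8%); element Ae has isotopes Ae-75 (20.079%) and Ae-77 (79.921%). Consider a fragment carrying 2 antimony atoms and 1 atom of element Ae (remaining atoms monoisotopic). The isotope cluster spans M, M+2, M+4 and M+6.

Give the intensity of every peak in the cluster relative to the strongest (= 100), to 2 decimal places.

15.35 : 84.05 : 100.00 : 34.20

Antimony pattern (n=2): 0.327184 : 0.489632 : 0.183184
Element Ae pattern (n=1): 0.20079 : 0.79921
Convolve the two distributions (both contribute in 2-u steps):
  M: 0.327184×0.20079 = 0.065695
  M+2: 0.327184×0.79921 + 0.489632×0.20079 = 0.359802
  M+4: 0.489632×0.79921 + 0.183184×0.20079 = 0.428100
  M+6: 0.183184×0.79921 = 0.146402
Scale to base peak (0.428100) = 100: 15.35 : 84.05 : 100.00 : 34.20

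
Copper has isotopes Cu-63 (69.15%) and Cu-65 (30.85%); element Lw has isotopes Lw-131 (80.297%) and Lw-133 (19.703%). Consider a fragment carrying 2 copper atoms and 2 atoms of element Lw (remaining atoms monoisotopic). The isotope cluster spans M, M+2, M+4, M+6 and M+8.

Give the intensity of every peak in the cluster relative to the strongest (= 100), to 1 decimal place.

72.3 : 100.0 : 50.4 : 10.9 : 0.9

Copper pattern (n=2): 0.47817225 : 0.4266555 : 0.09517225
Element Lw pattern (n=2): 0.64476082 : 0.31641836 : 0.03882082
Convolve the two distributions (both contribute in 2-u steps):
  M: 0.47817225×0.64476082 = 0.308307
  M+2: 0.47817225×0.31641836 + 0.4266555×0.64476082 = 0.426393
  M+4: 0.47817225×0.03882082 + 0.4266555×0.31641836 + 0.09517225×0.64476082 = 0.214928
  M+6: 0.4266555×0.03882082 + 0.09517225×0.31641836 = 0.046677
  M+8: 0.09517225×0.03882082 = 0.003695
Scale to base peak (0.426393) = 100: 72.3 : 100.0 : 50.4 : 10.9 : 0.9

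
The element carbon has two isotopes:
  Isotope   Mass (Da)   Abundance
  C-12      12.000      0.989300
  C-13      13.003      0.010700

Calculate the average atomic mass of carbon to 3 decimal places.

Average mass = Σ (abundance × isotope mass) = 0.989300 × 12.000 + 0.010700 × 13.003
= 11.8716 + 0.1391 = 12.0107 Da

12.011 Da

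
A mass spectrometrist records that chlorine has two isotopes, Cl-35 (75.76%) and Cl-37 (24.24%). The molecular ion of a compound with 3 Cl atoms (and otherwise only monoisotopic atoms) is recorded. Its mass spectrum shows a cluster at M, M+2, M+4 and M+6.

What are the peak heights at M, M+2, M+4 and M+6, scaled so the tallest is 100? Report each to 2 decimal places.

100.00 : 95.99 : 30.71 : 3.28

The 3 Cl atoms are independent, so intensities follow the terms of (0.7576 + 0.2424)^3.
P(M) = 0.7576^3 = 0.434830
P(M+2) = 3 × 0.7576^2 × 0.2424^1 = 0.417382
P(M+4) = 3 × 0.7576^1 × 0.2424^2 = 0.133545
P(M+6) = 0.2424^3 = 0.014243
The M peak is largest (0.434830); scaling to 100 gives 100.00 : 95.99 : 30.71 : 3.28.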